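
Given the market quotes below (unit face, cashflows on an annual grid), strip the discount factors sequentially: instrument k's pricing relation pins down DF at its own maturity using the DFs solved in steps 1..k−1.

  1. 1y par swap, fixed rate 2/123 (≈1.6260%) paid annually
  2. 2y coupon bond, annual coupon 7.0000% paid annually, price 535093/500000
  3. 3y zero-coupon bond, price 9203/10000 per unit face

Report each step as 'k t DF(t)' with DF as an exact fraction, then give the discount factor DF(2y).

step 1 [1y] swap r/1=2/123: DF=(1 − 2/123·(0))/(1+2/123) = 123/125 ≈ 0.984000
step 2 [2y] bond c/1=7/100: DF=(535093/500000 − 7/100·(0.984000))/(1+7/100) = 4679/5000 ≈ 0.935800
step 3 [3y] zero: DF = P = 9203/10000 ≈ 0.920300

1 1 123/125
2 2 4679/5000
3 3 9203/10000
DF(2y) = 4679/5000 ≈ 0.935800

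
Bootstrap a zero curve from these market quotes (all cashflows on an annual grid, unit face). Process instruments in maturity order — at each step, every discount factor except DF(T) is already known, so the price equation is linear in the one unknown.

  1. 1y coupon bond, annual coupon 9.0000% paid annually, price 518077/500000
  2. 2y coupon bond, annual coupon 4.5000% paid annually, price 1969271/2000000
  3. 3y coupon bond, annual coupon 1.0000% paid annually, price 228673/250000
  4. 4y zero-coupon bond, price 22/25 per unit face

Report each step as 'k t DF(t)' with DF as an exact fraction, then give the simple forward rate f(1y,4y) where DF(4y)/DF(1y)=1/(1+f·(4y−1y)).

step 1 [1y] bond c/1=9/100: DF=(518077/500000 − 9/100·(0))/(1+9/100) = 4753/5000 ≈ 0.950600
step 2 [2y] bond c/1=9/200: DF=(1969271/2000000 − 9/200·(0.950600))/(1+9/200) = 9013/10000 ≈ 0.901300
step 3 [3y] bond c/1=1/100: DF=(228673/250000 − 1/100·(0.950600+0.901300))/(1+1/100) = 8873/10000 ≈ 0.887300
step 4 [4y] zero: DF = P = 22/25 ≈ 0.880000

1 1 4753/5000
2 2 9013/10000
3 3 8873/10000
4 4 22/25
f(1y,4y) = ((4753/5000)/(22/25) − 1)/(3) = 353/13200 ≈ 2.6742%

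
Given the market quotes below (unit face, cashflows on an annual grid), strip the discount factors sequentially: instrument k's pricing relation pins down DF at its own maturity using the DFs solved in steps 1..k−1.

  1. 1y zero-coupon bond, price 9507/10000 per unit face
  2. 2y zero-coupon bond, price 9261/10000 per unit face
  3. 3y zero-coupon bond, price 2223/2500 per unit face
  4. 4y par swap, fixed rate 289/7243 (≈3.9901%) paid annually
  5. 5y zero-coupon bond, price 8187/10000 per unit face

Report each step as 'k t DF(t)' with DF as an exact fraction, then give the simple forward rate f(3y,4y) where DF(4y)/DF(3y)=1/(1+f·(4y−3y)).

step 1 [1y] zero: DF = P = 9507/10000 ≈ 0.950700
step 2 [2y] zero: DF = P = 9261/10000 ≈ 0.926100
step 3 [3y] zero: DF = P = 2223/2500 ≈ 0.889200
step 4 [4y] swap r/1=289/7243: DF=(1 − 289/7243·(0.950700+0.926100+0.889200))/(1+289/7243) = 1711/2000 ≈ 0.855500
step 5 [5y] zero: DF = P = 8187/10000 ≈ 0.818700

1 1 9507/10000
2 2 9261/10000
3 3 2223/2500
4 4 1711/2000
5 5 8187/10000
f(3y,4y) = ((2223/2500)/(1711/2000) − 1)/(1) = 337/8555 ≈ 3.9392%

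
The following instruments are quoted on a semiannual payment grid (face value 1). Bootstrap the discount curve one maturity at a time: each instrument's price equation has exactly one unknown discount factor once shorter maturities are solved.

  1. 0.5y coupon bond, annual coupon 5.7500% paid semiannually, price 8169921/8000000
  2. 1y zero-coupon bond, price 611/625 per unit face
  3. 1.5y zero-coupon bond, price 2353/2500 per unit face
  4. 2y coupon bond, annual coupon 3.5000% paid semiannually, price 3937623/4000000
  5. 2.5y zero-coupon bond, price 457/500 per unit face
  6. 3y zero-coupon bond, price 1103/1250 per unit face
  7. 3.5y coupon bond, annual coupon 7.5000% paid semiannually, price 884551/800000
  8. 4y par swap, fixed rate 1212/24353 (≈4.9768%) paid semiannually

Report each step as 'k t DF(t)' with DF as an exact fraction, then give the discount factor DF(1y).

1 1/2 9927/10000
2 1 611/625
3 3/2 2353/2500
4 2 4587/5000
5 5/2 457/500
6 3 1103/1250
7 7/2 539/625
8 4 4091/5000
DF(1y) = 611/625 ≈ 0.977600

step 1 [0.5y] bond c/2=23/800: DF=(8169921/8000000 − 23/800·(0))/(1+23/800) = 9927/10000 ≈ 0.992700
step 2 [1y] zero: DF = P = 611/625 ≈ 0.977600
step 3 [1.5y] zero: DF = P = 2353/2500 ≈ 0.941200
step 4 [2y] bond c/2=7/400: DF=(3937623/4000000 − 7/400·(0.992700+0.977600+0.941200))/(1+7/400) = 4587/5000 ≈ 0.917400
step 5 [2.5y] zero: DF = P = 457/500 ≈ 0.914000
step 6 [3y] zero: DF = P = 1103/1250 ≈ 0.882400
step 7 [3.5y] bond c/2=3/80: DF=(884551/800000 − 3/80·(0.992700+0.977600+0.941200+0.917400+0.914000+0.882400))/(1+3/80) = 539/625 ≈ 0.862400
step 8 [4y] swap r/2=606/24353: DF=(1 − 606/24353·(0.992700+0.977600+0.941200+0.917400+0.914000+0.882400+0.862400))/(1+606/24353) = 4091/5000 ≈ 0.818200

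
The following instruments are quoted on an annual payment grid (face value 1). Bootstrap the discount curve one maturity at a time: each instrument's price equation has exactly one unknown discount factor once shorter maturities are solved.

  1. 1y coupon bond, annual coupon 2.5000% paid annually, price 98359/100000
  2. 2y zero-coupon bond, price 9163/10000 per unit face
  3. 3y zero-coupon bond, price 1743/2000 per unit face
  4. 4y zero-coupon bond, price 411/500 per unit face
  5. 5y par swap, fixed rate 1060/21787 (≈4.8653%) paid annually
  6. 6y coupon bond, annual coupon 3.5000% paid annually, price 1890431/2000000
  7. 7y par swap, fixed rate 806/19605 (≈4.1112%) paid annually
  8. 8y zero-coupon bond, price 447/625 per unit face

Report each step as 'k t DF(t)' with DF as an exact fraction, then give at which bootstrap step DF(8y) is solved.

step 1 [1y] bond c/1=1/40: DF=(98359/100000 − 1/40·(0))/(1+1/40) = 2399/2500 ≈ 0.959600
step 2 [2y] zero: DF = P = 9163/10000 ≈ 0.916300
step 3 [3y] zero: DF = P = 1743/2000 ≈ 0.871500
step 4 [4y] zero: DF = P = 411/500 ≈ 0.822000
step 5 [5y] swap r/1=1060/21787: DF=(1 − 1060/21787·(0.959600+0.916300+0.871500+0.822000))/(1+1060/21787) = 197/250 ≈ 0.788000
step 6 [6y] bond c/1=7/200: DF=(1890431/2000000 − 7/200·(0.959600+0.916300+0.871500+0.822000+0.788000))/(1+7/200) = 7659/10000 ≈ 0.765900
step 7 [7y] swap r/1=806/19605: DF=(1 − 806/19605·(0.959600+0.916300+0.871500+0.822000+0.788000+0.765900))/(1+806/19605) = 3791/5000 ≈ 0.758200
step 8 [8y] zero: DF = P = 447/625 ≈ 0.715200

1 1 2399/2500
2 2 9163/10000
3 3 1743/2000
4 4 411/500
5 5 197/250
6 6 7659/10000
7 7 3791/5000
8 8 447/625
DF(8y) is solved at step 8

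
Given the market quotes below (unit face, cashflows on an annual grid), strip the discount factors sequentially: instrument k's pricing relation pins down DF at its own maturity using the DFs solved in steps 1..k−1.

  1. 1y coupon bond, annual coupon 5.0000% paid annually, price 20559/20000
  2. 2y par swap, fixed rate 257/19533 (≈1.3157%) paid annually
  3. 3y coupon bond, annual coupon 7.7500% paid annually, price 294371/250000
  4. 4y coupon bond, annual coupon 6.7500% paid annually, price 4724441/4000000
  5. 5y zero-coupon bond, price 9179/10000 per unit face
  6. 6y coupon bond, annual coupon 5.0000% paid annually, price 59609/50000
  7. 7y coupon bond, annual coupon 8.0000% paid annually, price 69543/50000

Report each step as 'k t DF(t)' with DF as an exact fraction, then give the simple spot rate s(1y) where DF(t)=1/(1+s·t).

step 1 [1y] bond c/1=1/20: DF=(20559/20000 − 1/20·(0))/(1+1/20) = 979/1000 ≈ 0.979000
step 2 [2y] swap r/1=257/19533: DF=(1 − 257/19533·(0.979000))/(1+257/19533) = 9743/10000 ≈ 0.974300
step 3 [3y] bond c/1=31/400: DF=(294371/250000 − 31/400·(0.979000+0.974300))/(1+31/400) = 9523/10000 ≈ 0.952300
step 4 [4y] bond c/1=27/400: DF=(4724441/4000000 − 27/400·(0.979000+0.974300+0.952300))/(1+27/400) = 9227/10000 ≈ 0.922700
step 5 [5y] zero: DF = P = 9179/10000 ≈ 0.917900
step 6 [6y] bond c/1=1/20: DF=(59609/50000 − 1/20·(0.979000+0.974300+0.952300+0.922700+0.917900))/(1+1/20) = 4547/5000 ≈ 0.909400
step 7 [7y] bond c/1=2/25: DF=(69543/50000 − 2/25·(0.979000+0.974300+0.952300+0.922700+0.917900+0.909400))/(1+2/25) = 8689/10000 ≈ 0.868900

1 1 979/1000
2 2 9743/10000
3 3 9523/10000
4 4 9227/10000
5 5 9179/10000
6 6 4547/5000
7 7 8689/10000
s(1y) = (1/(979/1000) − 1)/(1) = 21/979 ≈ 2.1450%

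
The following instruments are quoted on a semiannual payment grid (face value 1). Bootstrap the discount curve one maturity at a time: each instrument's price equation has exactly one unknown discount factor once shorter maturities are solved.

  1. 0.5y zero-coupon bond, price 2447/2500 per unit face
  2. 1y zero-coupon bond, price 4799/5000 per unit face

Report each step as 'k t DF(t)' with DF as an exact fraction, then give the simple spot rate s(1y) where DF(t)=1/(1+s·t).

step 1 [0.5y] zero: DF = P = 2447/2500 ≈ 0.978800
step 2 [1y] zero: DF = P = 4799/5000 ≈ 0.959800

1 1/2 2447/2500
2 1 4799/5000
s(1y) = (1/(4799/5000) − 1)/(1) = 201/4799 ≈ 4.1884%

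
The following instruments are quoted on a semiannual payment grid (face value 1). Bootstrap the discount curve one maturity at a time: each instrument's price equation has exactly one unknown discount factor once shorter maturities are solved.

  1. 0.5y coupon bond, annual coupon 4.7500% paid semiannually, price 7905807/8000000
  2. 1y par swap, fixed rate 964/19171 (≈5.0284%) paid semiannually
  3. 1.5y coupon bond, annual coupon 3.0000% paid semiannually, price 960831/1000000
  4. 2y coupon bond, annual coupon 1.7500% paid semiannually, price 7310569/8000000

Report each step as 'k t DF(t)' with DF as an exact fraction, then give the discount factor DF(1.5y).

step 1 [0.5y] bond c/2=19/800: DF=(7905807/8000000 − 19/800·(0))/(1+19/800) = 9653/10000 ≈ 0.965300
step 2 [1y] swap r/2=482/19171: DF=(1 − 482/19171·(0.965300))/(1+482/19171) = 4759/5000 ≈ 0.951800
step 3 [1.5y] bond c/2=3/200: DF=(960831/1000000 − 3/200·(0.965300+0.951800))/(1+3/200) = 9183/10000 ≈ 0.918300
step 4 [2y] bond c/2=7/800: DF=(7310569/8000000 − 7/800·(0.965300+0.951800+0.918300))/(1+7/800) = 8813/10000 ≈ 0.881300

1 1/2 9653/10000
2 1 4759/5000
3 3/2 9183/10000
4 2 8813/10000
DF(1.5y) = 9183/10000 ≈ 0.918300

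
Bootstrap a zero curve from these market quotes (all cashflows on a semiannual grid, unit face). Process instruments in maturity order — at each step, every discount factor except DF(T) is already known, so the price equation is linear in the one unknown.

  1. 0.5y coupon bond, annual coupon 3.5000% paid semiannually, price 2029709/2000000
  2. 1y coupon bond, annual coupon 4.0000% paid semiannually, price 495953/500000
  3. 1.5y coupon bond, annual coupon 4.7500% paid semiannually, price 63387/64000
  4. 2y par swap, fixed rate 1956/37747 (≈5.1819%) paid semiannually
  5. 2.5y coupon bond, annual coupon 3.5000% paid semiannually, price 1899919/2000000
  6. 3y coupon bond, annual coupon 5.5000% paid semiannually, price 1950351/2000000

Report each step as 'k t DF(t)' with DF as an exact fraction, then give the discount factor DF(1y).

step 1 [0.5y] bond c/2=7/400: DF=(2029709/2000000 − 7/400·(0))/(1+7/400) = 4987/5000 ≈ 0.997400
step 2 [1y] bond c/2=1/50: DF=(495953/500000 − 1/50·(0.997400))/(1+1/50) = 9529/10000 ≈ 0.952900
step 3 [1.5y] bond c/2=19/800: DF=(63387/64000 − 19/800·(0.997400+0.952900))/(1+19/800) = 4611/5000 ≈ 0.922200
step 4 [2y] swap r/2=978/37747: DF=(1 − 978/37747·(0.997400+0.952900+0.922200))/(1+978/37747) = 4511/5000 ≈ 0.902200
step 5 [2.5y] bond c/2=7/400: DF=(1899919/2000000 − 7/400·(0.997400+0.952900+0.922200+0.902200))/(1+7/400) = 8687/10000 ≈ 0.868700
step 6 [3y] bond c/2=11/400: DF=(1950351/2000000 − 11/400·(0.997400+0.952900+0.922200+0.902200+0.868700))/(1+11/400) = 1031/1250 ≈ 0.824800

1 1/2 4987/5000
2 1 9529/10000
3 3/2 4611/5000
4 2 4511/5000
5 5/2 8687/10000
6 3 1031/1250
DF(1y) = 9529/10000 ≈ 0.952900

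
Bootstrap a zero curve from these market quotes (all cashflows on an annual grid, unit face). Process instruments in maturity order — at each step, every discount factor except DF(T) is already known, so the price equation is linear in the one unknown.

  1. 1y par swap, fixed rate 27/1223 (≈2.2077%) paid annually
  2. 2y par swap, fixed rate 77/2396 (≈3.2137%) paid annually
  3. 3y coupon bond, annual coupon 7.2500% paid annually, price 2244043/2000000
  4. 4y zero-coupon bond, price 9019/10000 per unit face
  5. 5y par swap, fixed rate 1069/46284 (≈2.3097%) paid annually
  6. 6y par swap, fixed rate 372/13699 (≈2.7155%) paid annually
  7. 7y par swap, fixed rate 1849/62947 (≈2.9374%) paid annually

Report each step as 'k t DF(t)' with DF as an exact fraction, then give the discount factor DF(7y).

step 1 [1y] swap r/1=27/1223: DF=(1 − 27/1223·(0))/(1+27/1223) = 1223/1250 ≈ 0.978400
step 2 [2y] swap r/1=77/2396: DF=(1 − 77/2396·(0.978400))/(1+77/2396) = 1173/1250 ≈ 0.938400
step 3 [3y] bond c/1=29/400: DF=(2244043/2000000 − 29/400·(0.978400+0.938400))/(1+29/400) = 4583/5000 ≈ 0.916600
step 4 [4y] zero: DF = P = 9019/10000 ≈ 0.901900
step 5 [5y] swap r/1=1069/46284: DF=(1 − 1069/46284·(0.978400+0.938400+0.916600+0.901900))/(1+1069/46284) = 8931/10000 ≈ 0.893100
step 6 [6y] swap r/1=372/13699: DF=(1 − 372/13699·(0.978400+0.938400+0.916600+0.901900+0.893100))/(1+372/13699) = 532/625 ≈ 0.851200
step 7 [7y] swap r/1=1849/62947: DF=(1 − 1849/62947·(0.978400+0.938400+0.916600+0.901900+0.893100+0.851200))/(1+1849/62947) = 8151/10000 ≈ 0.815100

1 1 1223/1250
2 2 1173/1250
3 3 4583/5000
4 4 9019/10000
5 5 8931/10000
6 6 532/625
7 7 8151/10000
DF(7y) = 8151/10000 ≈ 0.815100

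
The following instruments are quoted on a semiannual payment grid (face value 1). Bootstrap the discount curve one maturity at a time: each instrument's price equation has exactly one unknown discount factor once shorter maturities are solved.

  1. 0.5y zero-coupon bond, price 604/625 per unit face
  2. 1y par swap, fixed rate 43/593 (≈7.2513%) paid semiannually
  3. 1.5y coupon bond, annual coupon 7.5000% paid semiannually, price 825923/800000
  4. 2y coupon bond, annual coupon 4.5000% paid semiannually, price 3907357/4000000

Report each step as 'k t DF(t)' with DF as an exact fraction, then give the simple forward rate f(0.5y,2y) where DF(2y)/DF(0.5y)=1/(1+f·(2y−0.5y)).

1 1/2 604/625
2 1 582/625
3 3/2 1853/2000
4 2 2233/2500
f(0.5y,2y) = ((604/625)/(2233/2500) − 1)/(3/2) = 122/2233 ≈ 5.4635%

step 1 [0.5y] zero: DF = P = 604/625 ≈ 0.966400
step 2 [1y] swap r/2=43/1186: DF=(1 − 43/1186·(0.966400))/(1+43/1186) = 582/625 ≈ 0.931200
step 3 [1.5y] bond c/2=3/80: DF=(825923/800000 − 3/80·(0.966400+0.931200))/(1+3/80) = 1853/2000 ≈ 0.926500
step 4 [2y] bond c/2=9/400: DF=(3907357/4000000 − 9/400·(0.966400+0.931200+0.926500))/(1+9/400) = 2233/2500 ≈ 0.893200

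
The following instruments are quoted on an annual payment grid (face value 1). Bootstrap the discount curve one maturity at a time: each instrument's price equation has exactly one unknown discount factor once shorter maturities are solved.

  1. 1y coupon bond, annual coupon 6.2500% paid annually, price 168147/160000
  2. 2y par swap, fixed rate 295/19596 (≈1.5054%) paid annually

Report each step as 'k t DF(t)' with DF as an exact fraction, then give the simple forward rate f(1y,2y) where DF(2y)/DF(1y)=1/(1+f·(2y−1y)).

step 1 [1y] bond c/1=1/16: DF=(168147/160000 − 1/16·(0))/(1+1/16) = 9891/10000 ≈ 0.989100
step 2 [2y] swap r/1=295/19596: DF=(1 − 295/19596·(0.989100))/(1+295/19596) = 1941/2000 ≈ 0.970500

1 1 9891/10000
2 2 1941/2000
f(1y,2y) = ((9891/10000)/(1941/2000) − 1)/(1) = 62/3235 ≈ 1.9165%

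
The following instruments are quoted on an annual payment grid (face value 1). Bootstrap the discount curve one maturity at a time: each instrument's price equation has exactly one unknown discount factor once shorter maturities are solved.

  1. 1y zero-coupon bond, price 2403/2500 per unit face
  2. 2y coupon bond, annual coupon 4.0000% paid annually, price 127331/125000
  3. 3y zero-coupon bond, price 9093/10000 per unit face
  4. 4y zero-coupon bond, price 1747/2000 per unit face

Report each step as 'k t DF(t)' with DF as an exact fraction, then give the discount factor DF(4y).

step 1 [1y] zero: DF = P = 2403/2500 ≈ 0.961200
step 2 [2y] bond c/1=1/25: DF=(127331/125000 − 1/25·(0.961200))/(1+1/25) = 377/400 ≈ 0.942500
step 3 [3y] zero: DF = P = 9093/10000 ≈ 0.909300
step 4 [4y] zero: DF = P = 1747/2000 ≈ 0.873500

1 1 2403/2500
2 2 377/400
3 3 9093/10000
4 4 1747/2000
DF(4y) = 1747/2000 ≈ 0.873500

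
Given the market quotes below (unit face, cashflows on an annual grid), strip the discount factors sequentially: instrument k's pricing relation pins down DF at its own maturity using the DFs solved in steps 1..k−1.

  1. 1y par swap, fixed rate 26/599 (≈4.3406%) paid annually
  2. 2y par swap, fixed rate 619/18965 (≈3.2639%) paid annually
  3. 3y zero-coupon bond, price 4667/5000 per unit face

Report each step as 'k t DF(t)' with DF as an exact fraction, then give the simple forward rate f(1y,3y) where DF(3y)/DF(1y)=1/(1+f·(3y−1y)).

1 1 599/625
2 2 9381/10000
3 3 4667/5000
f(1y,3y) = ((599/625)/(4667/5000) − 1)/(2) = 125/9334 ≈ 1.3392%

step 1 [1y] swap r/1=26/599: DF=(1 − 26/599·(0))/(1+26/599) = 599/625 ≈ 0.958400
step 2 [2y] swap r/1=619/18965: DF=(1 − 619/18965·(0.958400))/(1+619/18965) = 9381/10000 ≈ 0.938100
step 3 [3y] zero: DF = P = 4667/5000 ≈ 0.933400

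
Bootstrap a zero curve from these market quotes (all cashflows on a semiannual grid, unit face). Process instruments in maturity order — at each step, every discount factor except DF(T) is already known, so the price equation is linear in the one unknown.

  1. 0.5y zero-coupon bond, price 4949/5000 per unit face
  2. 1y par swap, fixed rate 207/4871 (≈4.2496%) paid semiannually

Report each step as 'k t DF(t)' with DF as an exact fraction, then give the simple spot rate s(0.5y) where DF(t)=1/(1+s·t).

1 1/2 4949/5000
2 1 4793/5000
s(0.5y) = (1/(4949/5000) − 1)/(1/2) = 102/4949 ≈ 2.0610%

step 1 [0.5y] zero: DF = P = 4949/5000 ≈ 0.989800
step 2 [1y] swap r/2=207/9742: DF=(1 − 207/9742·(0.989800))/(1+207/9742) = 4793/5000 ≈ 0.958600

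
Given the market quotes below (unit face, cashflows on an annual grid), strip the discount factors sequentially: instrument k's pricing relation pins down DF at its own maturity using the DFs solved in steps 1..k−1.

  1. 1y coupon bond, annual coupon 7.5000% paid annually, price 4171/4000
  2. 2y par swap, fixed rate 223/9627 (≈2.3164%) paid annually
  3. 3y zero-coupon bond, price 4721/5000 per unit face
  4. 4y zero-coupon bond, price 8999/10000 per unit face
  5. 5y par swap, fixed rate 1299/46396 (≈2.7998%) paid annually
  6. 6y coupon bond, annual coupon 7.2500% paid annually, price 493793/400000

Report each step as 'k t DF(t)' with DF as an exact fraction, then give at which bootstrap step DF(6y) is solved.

step 1 [1y] bond c/1=3/40: DF=(4171/4000 − 3/40·(0))/(1+3/40) = 97/100 ≈ 0.970000
step 2 [2y] swap r/1=223/9627: DF=(1 − 223/9627·(0.970000))/(1+223/9627) = 4777/5000 ≈ 0.955400
step 3 [3y] zero: DF = P = 4721/5000 ≈ 0.944200
step 4 [4y] zero: DF = P = 8999/10000 ≈ 0.899900
step 5 [5y] swap r/1=1299/46396: DF=(1 − 1299/46396·(0.970000+0.955400+0.944200+0.899900))/(1+1299/46396) = 8701/10000 ≈ 0.870100
step 6 [6y] bond c/1=29/400: DF=(493793/400000 − 29/400·(0.970000+0.955400+0.944200+0.899900+0.870100))/(1+29/400) = 4187/5000 ≈ 0.837400

1 1 97/100
2 2 4777/5000
3 3 4721/5000
4 4 8999/10000
5 5 8701/10000
6 6 4187/5000
DF(6y) is solved at step 6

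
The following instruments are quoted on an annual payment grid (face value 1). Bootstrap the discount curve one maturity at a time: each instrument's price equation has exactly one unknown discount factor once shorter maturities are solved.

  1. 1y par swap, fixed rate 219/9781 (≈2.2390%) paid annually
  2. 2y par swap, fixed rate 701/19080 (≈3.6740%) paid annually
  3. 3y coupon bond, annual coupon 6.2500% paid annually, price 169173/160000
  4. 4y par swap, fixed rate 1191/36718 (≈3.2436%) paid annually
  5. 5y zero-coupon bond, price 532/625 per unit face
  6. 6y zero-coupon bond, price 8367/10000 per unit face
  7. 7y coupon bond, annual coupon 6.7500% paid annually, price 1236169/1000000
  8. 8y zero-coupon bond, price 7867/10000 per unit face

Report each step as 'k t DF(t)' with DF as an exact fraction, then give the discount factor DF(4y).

step 1 [1y] swap r/1=219/9781: DF=(1 − 219/9781·(0))/(1+219/9781) = 9781/10000 ≈ 0.978100
step 2 [2y] swap r/1=701/19080: DF=(1 − 701/19080·(0.978100))/(1+701/19080) = 9299/10000 ≈ 0.929900
step 3 [3y] bond c/1=1/16: DF=(169173/160000 − 1/16·(0.978100+0.929900))/(1+1/16) = 8829/10000 ≈ 0.882900
step 4 [4y] swap r/1=1191/36718: DF=(1 − 1191/36718·(0.978100+0.929900+0.882900))/(1+1191/36718) = 8809/10000 ≈ 0.880900
step 5 [5y] zero: DF = P = 532/625 ≈ 0.851200
step 6 [6y] zero: DF = P = 8367/10000 ≈ 0.836700
step 7 [7y] bond c/1=27/400: DF=(1236169/1000000 − 27/400·(0.978100+0.929900+0.882900+0.880900+0.851200+0.836700))/(1+27/400) = 8191/10000 ≈ 0.819100
step 8 [8y] zero: DF = P = 7867/10000 ≈ 0.786700

1 1 9781/10000
2 2 9299/10000
3 3 8829/10000
4 4 8809/10000
5 5 532/625
6 6 8367/10000
7 7 8191/10000
8 8 7867/10000
DF(4y) = 8809/10000 ≈ 0.880900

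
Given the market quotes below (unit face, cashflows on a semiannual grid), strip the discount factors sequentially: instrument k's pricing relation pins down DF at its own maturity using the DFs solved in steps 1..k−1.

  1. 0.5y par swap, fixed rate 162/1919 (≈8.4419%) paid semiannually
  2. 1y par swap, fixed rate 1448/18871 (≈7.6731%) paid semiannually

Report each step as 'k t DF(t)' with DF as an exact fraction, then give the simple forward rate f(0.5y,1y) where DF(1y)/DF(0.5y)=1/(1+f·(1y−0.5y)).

1 1/2 1919/2000
2 1 2319/2500
f(0.5y,1y) = ((1919/2000)/(2319/2500) − 1)/(1/2) = 319/4638 ≈ 6.8780%

step 1 [0.5y] swap r/2=81/1919: DF=(1 − 81/1919·(0))/(1+81/1919) = 1919/2000 ≈ 0.959500
step 2 [1y] swap r/2=724/18871: DF=(1 − 724/18871·(0.959500))/(1+724/18871) = 2319/2500 ≈ 0.927600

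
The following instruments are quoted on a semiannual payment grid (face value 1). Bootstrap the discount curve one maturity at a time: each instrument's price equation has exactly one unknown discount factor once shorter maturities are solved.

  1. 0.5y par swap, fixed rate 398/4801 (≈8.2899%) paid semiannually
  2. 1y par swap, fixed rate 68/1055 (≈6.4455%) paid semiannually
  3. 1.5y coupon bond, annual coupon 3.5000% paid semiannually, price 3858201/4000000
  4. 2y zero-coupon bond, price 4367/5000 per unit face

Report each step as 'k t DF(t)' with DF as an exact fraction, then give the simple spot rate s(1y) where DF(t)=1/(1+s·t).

1 1/2 4801/5000
2 1 2347/2500
3 3/2 9153/10000
4 2 4367/5000
s(1y) = (1/(2347/2500) − 1)/(1) = 153/2347 ≈ 6.5190%

step 1 [0.5y] swap r/2=199/4801: DF=(1 − 199/4801·(0))/(1+199/4801) = 4801/5000 ≈ 0.960200
step 2 [1y] swap r/2=34/1055: DF=(1 − 34/1055·(0.960200))/(1+34/1055) = 2347/2500 ≈ 0.938800
step 3 [1.5y] bond c/2=7/400: DF=(3858201/4000000 − 7/400·(0.960200+0.938800))/(1+7/400) = 9153/10000 ≈ 0.915300
step 4 [2y] zero: DF = P = 4367/5000 ≈ 0.873400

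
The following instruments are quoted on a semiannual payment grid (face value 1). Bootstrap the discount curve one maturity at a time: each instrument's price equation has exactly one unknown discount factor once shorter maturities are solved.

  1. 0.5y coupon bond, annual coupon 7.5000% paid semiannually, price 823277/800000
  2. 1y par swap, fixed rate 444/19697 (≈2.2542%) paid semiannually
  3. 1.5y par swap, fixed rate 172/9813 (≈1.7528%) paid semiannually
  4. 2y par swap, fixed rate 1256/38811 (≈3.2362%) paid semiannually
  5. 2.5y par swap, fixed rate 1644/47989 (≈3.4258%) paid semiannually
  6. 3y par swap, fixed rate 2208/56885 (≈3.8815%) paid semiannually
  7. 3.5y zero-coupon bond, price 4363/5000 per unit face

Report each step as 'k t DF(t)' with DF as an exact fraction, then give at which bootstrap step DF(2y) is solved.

step 1 [0.5y] bond c/2=3/80: DF=(823277/800000 − 3/80·(0))/(1+3/80) = 9919/10000 ≈ 0.991900
step 2 [1y] swap r/2=222/19697: DF=(1 − 222/19697·(0.991900))/(1+222/19697) = 4889/5000 ≈ 0.977800
step 3 [1.5y] swap r/2=86/9813: DF=(1 − 86/9813·(0.991900+0.977800))/(1+86/9813) = 4871/5000 ≈ 0.974200
step 4 [2y] swap r/2=628/38811: DF=(1 − 628/38811·(0.991900+0.977800+0.974200))/(1+628/38811) = 2343/2500 ≈ 0.937200
step 5 [2.5y] swap r/2=822/47989: DF=(1 − 822/47989·(0.991900+0.977800+0.974200+0.937200))/(1+822/47989) = 4589/5000 ≈ 0.917800
step 6 [3y] swap r/2=1104/56885: DF=(1 − 1104/56885·(0.991900+0.977800+0.974200+0.937200+0.917800))/(1+1104/56885) = 556/625 ≈ 0.889600
step 7 [3.5y] zero: DF = P = 4363/5000 ≈ 0.872600

1 1/2 9919/10000
2 1 4889/5000
3 3/2 4871/5000
4 2 2343/2500
5 5/2 4589/5000
6 3 556/625
7 7/2 4363/5000
DF(2y) is solved at step 4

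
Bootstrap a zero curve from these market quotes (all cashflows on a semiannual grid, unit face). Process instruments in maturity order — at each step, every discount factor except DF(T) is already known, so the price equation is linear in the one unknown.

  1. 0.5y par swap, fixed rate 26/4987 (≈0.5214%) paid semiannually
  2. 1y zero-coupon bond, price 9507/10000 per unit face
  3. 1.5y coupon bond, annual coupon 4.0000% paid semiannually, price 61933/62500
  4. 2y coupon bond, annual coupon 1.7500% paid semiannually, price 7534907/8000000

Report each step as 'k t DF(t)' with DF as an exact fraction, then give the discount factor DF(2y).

1 1/2 4987/5000
2 1 9507/10000
3 3/2 9333/10000
4 2 9087/10000
DF(2y) = 9087/10000 ≈ 0.908700

step 1 [0.5y] swap r/2=13/4987: DF=(1 − 13/4987·(0))/(1+13/4987) = 4987/5000 ≈ 0.997400
step 2 [1y] zero: DF = P = 9507/10000 ≈ 0.950700
step 3 [1.5y] bond c/2=1/50: DF=(61933/62500 − 1/50·(0.997400+0.950700))/(1+1/50) = 9333/10000 ≈ 0.933300
step 4 [2y] bond c/2=7/800: DF=(7534907/8000000 − 7/800·(0.997400+0.950700+0.933300))/(1+7/800) = 9087/10000 ≈ 0.908700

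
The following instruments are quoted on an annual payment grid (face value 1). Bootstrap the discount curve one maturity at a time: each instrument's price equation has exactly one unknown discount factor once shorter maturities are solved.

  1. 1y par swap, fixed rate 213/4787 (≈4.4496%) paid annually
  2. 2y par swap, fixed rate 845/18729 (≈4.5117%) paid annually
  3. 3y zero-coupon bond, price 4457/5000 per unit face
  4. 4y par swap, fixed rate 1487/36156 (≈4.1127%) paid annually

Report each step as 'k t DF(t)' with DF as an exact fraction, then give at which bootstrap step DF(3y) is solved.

step 1 [1y] swap r/1=213/4787: DF=(1 − 213/4787·(0))/(1+213/4787) = 4787/5000 ≈ 0.957400
step 2 [2y] swap r/1=845/18729: DF=(1 − 845/18729·(0.957400))/(1+845/18729) = 1831/2000 ≈ 0.915500
step 3 [3y] zero: DF = P = 4457/5000 ≈ 0.891400
step 4 [4y] swap r/1=1487/36156: DF=(1 − 1487/36156·(0.957400+0.915500+0.891400))/(1+1487/36156) = 8513/10000 ≈ 0.851300

1 1 4787/5000
2 2 1831/2000
3 3 4457/5000
4 4 8513/10000
DF(3y) is solved at step 3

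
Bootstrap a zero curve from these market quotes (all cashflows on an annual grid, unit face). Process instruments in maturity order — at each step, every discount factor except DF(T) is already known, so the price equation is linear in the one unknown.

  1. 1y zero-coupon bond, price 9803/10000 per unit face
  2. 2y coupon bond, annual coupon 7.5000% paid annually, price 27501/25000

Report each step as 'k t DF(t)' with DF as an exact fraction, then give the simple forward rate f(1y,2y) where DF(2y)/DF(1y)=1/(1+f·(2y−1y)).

1 1 9803/10000
2 2 9549/10000
f(1y,2y) = ((9803/10000)/(9549/10000) − 1)/(1) = 254/9549 ≈ 2.6600%

step 1 [1y] zero: DF = P = 9803/10000 ≈ 0.980300
step 2 [2y] bond c/1=3/40: DF=(27501/25000 − 3/40·(0.980300))/(1+3/40) = 9549/10000 ≈ 0.954900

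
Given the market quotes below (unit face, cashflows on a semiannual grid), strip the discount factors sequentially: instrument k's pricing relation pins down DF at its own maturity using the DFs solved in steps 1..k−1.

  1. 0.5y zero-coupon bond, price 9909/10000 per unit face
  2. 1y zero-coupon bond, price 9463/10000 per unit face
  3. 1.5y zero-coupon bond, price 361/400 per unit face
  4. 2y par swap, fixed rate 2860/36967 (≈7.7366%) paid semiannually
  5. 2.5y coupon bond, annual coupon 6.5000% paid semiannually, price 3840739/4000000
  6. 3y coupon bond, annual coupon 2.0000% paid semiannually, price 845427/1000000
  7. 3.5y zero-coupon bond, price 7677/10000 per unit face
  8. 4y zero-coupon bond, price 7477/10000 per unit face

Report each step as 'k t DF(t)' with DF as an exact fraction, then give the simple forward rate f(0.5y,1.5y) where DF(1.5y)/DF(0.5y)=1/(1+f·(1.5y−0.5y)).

1 1/2 9909/10000
2 1 9463/10000
3 3/2 361/400
4 2 857/1000
5 5/2 1017/1250
6 3 1981/2500
7 7/2 7677/10000
8 4 7477/10000
f(0.5y,1.5y) = ((9909/10000)/(361/400) − 1)/(1) = 884/9025 ≈ 9.7950%

step 1 [0.5y] zero: DF = P = 9909/10000 ≈ 0.990900
step 2 [1y] zero: DF = P = 9463/10000 ≈ 0.946300
step 3 [1.5y] zero: DF = P = 361/400 ≈ 0.902500
step 4 [2y] swap r/2=1430/36967: DF=(1 − 1430/36967·(0.990900+0.946300+0.902500))/(1+1430/36967) = 857/1000 ≈ 0.857000
step 5 [2.5y] bond c/2=13/400: DF=(3840739/4000000 − 13/400·(0.990900+0.946300+0.902500+0.857000))/(1+13/400) = 1017/1250 ≈ 0.813600
step 6 [3y] bond c/2=1/100: DF=(845427/1000000 − 1/100·(0.990900+0.946300+0.902500+0.857000+0.813600))/(1+1/100) = 1981/2500 ≈ 0.792400
step 7 [3.5y] zero: DF = P = 7677/10000 ≈ 0.767700
step 8 [4y] zero: DF = P = 7477/10000 ≈ 0.747700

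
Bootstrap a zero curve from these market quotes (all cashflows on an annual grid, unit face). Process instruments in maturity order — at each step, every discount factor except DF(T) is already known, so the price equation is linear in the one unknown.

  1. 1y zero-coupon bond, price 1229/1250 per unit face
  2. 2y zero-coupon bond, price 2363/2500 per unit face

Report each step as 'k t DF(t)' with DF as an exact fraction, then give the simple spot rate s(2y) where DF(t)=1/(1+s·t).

1 1 1229/1250
2 2 2363/2500
s(2y) = (1/(2363/2500) − 1)/(2) = 137/4726 ≈ 2.8989%

step 1 [1y] zero: DF = P = 1229/1250 ≈ 0.983200
step 2 [2y] zero: DF = P = 2363/2500 ≈ 0.945200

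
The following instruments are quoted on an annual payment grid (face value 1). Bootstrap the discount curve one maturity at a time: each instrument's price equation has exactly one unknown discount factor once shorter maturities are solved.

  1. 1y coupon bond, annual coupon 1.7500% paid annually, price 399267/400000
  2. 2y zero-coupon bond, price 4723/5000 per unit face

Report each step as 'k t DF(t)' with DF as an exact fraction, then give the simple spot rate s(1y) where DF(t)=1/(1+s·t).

step 1 [1y] bond c/1=7/400: DF=(399267/400000 − 7/400·(0))/(1+7/400) = 981/1000 ≈ 0.981000
step 2 [2y] zero: DF = P = 4723/5000 ≈ 0.944600

1 1 981/1000
2 2 4723/5000
s(1y) = (1/(981/1000) − 1)/(1) = 19/981 ≈ 1.9368%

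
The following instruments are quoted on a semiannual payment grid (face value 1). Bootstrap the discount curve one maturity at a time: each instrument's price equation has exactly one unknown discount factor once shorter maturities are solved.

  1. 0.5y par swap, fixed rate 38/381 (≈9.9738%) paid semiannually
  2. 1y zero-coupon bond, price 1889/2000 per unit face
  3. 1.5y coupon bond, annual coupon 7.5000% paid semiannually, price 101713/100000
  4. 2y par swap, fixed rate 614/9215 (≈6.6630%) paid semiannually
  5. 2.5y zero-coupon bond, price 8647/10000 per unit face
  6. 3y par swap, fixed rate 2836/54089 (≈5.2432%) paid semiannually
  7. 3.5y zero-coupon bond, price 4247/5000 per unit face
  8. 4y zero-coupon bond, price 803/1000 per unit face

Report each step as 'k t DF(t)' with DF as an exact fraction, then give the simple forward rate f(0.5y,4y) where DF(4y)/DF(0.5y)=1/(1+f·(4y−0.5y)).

step 1 [0.5y] swap r/2=19/381: DF=(1 − 19/381·(0))/(1+19/381) = 381/400 ≈ 0.952500
step 2 [1y] zero: DF = P = 1889/2000 ≈ 0.944500
step 3 [1.5y] bond c/2=3/80: DF=(101713/100000 − 3/80·(0.952500+0.944500))/(1+3/80) = 4559/5000 ≈ 0.911800
step 4 [2y] swap r/2=307/9215: DF=(1 − 307/9215·(0.952500+0.944500+0.911800))/(1+307/9215) = 2193/2500 ≈ 0.877200
step 5 [2.5y] zero: DF = P = 8647/10000 ≈ 0.864700
step 6 [3y] swap r/2=1418/54089: DF=(1 − 1418/54089·(0.952500+0.944500+0.911800+0.877200+0.864700))/(1+1418/54089) = 4291/5000 ≈ 0.858200
step 7 [3.5y] zero: DF = P = 4247/5000 ≈ 0.849400
step 8 [4y] zero: DF = P = 803/1000 ≈ 0.803000

1 1/2 381/400
2 1 1889/2000
3 3/2 4559/5000
4 2 2193/2500
5 5/2 8647/10000
6 3 4291/5000
7 7/2 4247/5000
8 4 803/1000
f(0.5y,4y) = ((381/400)/(803/1000) − 1)/(7/2) = 299/5621 ≈ 5.3193%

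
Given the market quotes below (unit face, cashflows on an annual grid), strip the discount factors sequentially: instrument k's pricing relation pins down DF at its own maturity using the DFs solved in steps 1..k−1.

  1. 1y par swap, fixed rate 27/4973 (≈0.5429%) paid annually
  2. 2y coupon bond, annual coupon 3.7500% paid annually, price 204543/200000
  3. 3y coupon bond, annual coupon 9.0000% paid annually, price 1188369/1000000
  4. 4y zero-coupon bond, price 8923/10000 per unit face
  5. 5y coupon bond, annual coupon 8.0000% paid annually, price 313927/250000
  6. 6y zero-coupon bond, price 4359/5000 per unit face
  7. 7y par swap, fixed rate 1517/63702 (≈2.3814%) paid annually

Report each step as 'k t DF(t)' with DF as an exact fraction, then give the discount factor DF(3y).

step 1 [1y] swap r/1=27/4973: DF=(1 − 27/4973·(0))/(1+27/4973) = 4973/5000 ≈ 0.994600
step 2 [2y] bond c/1=3/80: DF=(204543/200000 − 3/80·(0.994600))/(1+3/80) = 4749/5000 ≈ 0.949800
step 3 [3y] bond c/1=9/100: DF=(1188369/1000000 − 9/100·(0.994600+0.949800))/(1+9/100) = 9297/10000 ≈ 0.929700
step 4 [4y] zero: DF = P = 8923/10000 ≈ 0.892300
step 5 [5y] bond c/1=2/25: DF=(313927/250000 − 2/25·(0.994600+0.949800+0.929700+0.892300))/(1+2/25) = 8837/10000 ≈ 0.883700
step 6 [6y] zero: DF = P = 4359/5000 ≈ 0.871800
step 7 [7y] swap r/1=1517/63702: DF=(1 − 1517/63702·(0.994600+0.949800+0.929700+0.892300+0.883700+0.871800))/(1+1517/63702) = 8483/10000 ≈ 0.848300

1 1 4973/5000
2 2 4749/5000
3 3 9297/10000
4 4 8923/10000
5 5 8837/10000
6 6 4359/5000
7 7 8483/10000
DF(3y) = 9297/10000 ≈ 0.929700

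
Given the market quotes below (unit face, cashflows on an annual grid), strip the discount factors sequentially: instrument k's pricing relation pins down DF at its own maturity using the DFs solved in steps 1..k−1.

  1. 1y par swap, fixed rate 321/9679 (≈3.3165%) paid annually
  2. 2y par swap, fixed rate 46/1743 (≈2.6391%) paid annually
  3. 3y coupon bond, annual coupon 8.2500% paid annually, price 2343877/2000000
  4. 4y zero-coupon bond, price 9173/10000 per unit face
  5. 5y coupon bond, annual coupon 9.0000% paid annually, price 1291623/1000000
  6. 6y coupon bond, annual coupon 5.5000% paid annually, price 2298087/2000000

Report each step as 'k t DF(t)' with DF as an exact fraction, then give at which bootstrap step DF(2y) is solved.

1 1 9679/10000
2 2 4747/5000
3 3 1873/2000
4 4 9173/10000
5 5 546/625
6 6 847/1000
DF(2y) is solved at step 2

step 1 [1y] swap r/1=321/9679: DF=(1 − 321/9679·(0))/(1+321/9679) = 9679/10000 ≈ 0.967900
step 2 [2y] swap r/1=46/1743: DF=(1 − 46/1743·(0.967900))/(1+46/1743) = 4747/5000 ≈ 0.949400
step 3 [3y] bond c/1=33/400: DF=(2343877/2000000 − 33/400·(0.967900+0.949400))/(1+33/400) = 1873/2000 ≈ 0.936500
step 4 [4y] zero: DF = P = 9173/10000 ≈ 0.917300
step 5 [5y] bond c/1=9/100: DF=(1291623/1000000 − 9/100·(0.967900+0.949400+0.936500+0.917300))/(1+9/100) = 546/625 ≈ 0.873600
step 6 [6y] bond c/1=11/200: DF=(2298087/2000000 − 11/200·(0.967900+0.949400+0.936500+0.917300+0.873600))/(1+11/200) = 847/1000 ≈ 0.847000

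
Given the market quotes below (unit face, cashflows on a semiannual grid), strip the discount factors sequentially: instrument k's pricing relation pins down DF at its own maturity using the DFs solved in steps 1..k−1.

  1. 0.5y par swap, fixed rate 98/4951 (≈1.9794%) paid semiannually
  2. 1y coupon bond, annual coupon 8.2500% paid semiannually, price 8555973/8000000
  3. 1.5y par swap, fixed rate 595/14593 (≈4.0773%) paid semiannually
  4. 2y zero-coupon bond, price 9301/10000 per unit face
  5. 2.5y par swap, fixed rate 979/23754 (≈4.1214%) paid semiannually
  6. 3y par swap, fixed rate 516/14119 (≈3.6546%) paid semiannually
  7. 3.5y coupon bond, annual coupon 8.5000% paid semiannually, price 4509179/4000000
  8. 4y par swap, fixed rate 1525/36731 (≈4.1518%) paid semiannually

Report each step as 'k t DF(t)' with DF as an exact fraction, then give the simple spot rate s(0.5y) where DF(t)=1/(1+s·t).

step 1 [0.5y] swap r/2=49/4951: DF=(1 − 49/4951·(0))/(1+49/4951) = 4951/5000 ≈ 0.990200
step 2 [1y] bond c/2=33/800: DF=(8555973/8000000 − 33/800·(0.990200))/(1+33/800) = 9879/10000 ≈ 0.987900
step 3 [1.5y] swap r/2=595/29186: DF=(1 − 595/29186·(0.990200+0.987900))/(1+595/29186) = 1881/2000 ≈ 0.940500
step 4 [2y] zero: DF = P = 9301/10000 ≈ 0.930100
step 5 [2.5y] swap r/2=979/47508: DF=(1 − 979/47508·(0.990200+0.987900+0.940500+0.930100))/(1+979/47508) = 9021/10000 ≈ 0.902100
step 6 [3y] swap r/2=258/14119: DF=(1 − 258/14119·(0.990200+0.987900+0.940500+0.930100+0.902100))/(1+258/14119) = 1121/1250 ≈ 0.896800
step 7 [3.5y] bond c/2=17/400: DF=(4509179/4000000 − 17/400·(0.990200+0.987900+0.940500+0.930100+0.902100+0.896800))/(1+17/400) = 8511/10000 ≈ 0.851100
step 8 [4y] swap r/2=1525/73462: DF=(1 − 1525/73462·(0.990200+0.987900+0.940500+0.930100+0.902100+0.896800+0.851100))/(1+1525/73462) = 339/400 ≈ 0.847500

1 1/2 4951/5000
2 1 9879/10000
3 3/2 1881/2000
4 2 9301/10000
5 5/2 9021/10000
6 3 1121/1250
7 7/2 8511/10000
8 4 339/400
s(0.5y) = (1/(4951/5000) − 1)/(1/2) = 98/4951 ≈ 1.9794%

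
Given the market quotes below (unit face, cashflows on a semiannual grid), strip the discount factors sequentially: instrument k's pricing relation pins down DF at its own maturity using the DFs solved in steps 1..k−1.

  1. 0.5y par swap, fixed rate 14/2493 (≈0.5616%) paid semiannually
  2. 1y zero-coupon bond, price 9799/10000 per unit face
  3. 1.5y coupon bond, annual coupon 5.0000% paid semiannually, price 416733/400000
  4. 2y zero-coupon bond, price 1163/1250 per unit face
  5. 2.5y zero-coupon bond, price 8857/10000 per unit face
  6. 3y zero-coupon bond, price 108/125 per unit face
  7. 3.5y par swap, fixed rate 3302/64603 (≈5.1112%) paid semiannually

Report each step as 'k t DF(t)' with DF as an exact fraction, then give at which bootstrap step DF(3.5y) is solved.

step 1 [0.5y] swap r/2=7/2493: DF=(1 − 7/2493·(0))/(1+7/2493) = 2493/2500 ≈ 0.997200
step 2 [1y] zero: DF = P = 9799/10000 ≈ 0.979900
step 3 [1.5y] bond c/2=1/40: DF=(416733/400000 − 1/40·(0.997200+0.979900))/(1+1/40) = 4841/5000 ≈ 0.968200
step 4 [2y] zero: DF = P = 1163/1250 ≈ 0.930400
step 5 [2.5y] zero: DF = P = 8857/10000 ≈ 0.885700
step 6 [3y] zero: DF = P = 108/125 ≈ 0.864000
step 7 [3.5y] swap r/2=1651/64603: DF=(1 − 1651/64603·(0.997200+0.979900+0.968200+0.930400+0.885700+0.864000))/(1+1651/64603) = 8349/10000 ≈ 0.834900

1 1/2 2493/2500
2 1 9799/10000
3 3/2 4841/5000
4 2 1163/1250
5 5/2 8857/10000
6 3 108/125
7 7/2 8349/10000
DF(3.5y) is solved at step 7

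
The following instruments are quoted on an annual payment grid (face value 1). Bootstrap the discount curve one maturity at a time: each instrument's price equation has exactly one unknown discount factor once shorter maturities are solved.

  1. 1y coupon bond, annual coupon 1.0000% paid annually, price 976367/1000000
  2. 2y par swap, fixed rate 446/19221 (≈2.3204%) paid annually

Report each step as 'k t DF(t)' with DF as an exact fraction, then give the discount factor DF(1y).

1 1 9667/10000
2 2 4777/5000
DF(1y) = 9667/10000 ≈ 0.966700

step 1 [1y] bond c/1=1/100: DF=(976367/1000000 − 1/100·(0))/(1+1/100) = 9667/10000 ≈ 0.966700
step 2 [2y] swap r/1=446/19221: DF=(1 − 446/19221·(0.966700))/(1+446/19221) = 4777/5000 ≈ 0.955400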